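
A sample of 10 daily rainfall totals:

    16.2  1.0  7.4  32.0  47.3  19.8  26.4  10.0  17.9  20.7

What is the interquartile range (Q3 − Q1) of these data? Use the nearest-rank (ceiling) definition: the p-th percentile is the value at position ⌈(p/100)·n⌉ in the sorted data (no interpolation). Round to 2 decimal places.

Sorted: 1.0, 7.4, 10.0, 16.2, 17.9, 19.8, 20.7, 26.4, 32.0, 47.3.
n = 10.
P25: rank ⌈25/100·10⌉ = 3 → 10.
P75: rank ⌈75/100·10⌉ = 8 → 26.4.
Difference: 26.4 − 10 = 16.4.

16.40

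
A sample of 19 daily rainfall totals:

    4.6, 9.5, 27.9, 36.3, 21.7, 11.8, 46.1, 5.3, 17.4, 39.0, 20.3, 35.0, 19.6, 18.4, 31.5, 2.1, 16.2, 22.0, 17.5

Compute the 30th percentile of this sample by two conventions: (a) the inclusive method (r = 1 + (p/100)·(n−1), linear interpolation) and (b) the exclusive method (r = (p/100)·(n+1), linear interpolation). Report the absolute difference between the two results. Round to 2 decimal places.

Sorted: 2.1, 4.6, 5.3, 9.5, 11.8, 16.2, 17.4, 17.5, 18.4, 19.6, 20.3, 21.7, 22.0, 27.9, 31.5, 35.0, 36.3, 39.0, 46.1.
n = 19.
(a) r = 6.4; between ranks 6 (16.2) and 7 (17.4): 16.68.
(b) r = 6 → value at rank 6 = 16.2.
|16.68 − 16.2| = 0.48.

0.48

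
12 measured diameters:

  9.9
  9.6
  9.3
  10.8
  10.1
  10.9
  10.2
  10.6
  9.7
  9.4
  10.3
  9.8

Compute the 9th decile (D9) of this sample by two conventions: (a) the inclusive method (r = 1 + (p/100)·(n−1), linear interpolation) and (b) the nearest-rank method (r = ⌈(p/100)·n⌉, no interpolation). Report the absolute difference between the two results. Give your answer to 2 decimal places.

Sorted: 9.3, 9.4, 9.6, 9.7, 9.8, 9.9, 10.1, 10.2, 10.3, 10.6, 10.8, 10.9.
n = 12.
(a) r = 10.9; between ranks 10 (10.6) and 11 (10.8): 10.78.
(b) the nearest-rank method: rank 11 → 10.8.
|10.78 − 10.8| = 0.02.

0.02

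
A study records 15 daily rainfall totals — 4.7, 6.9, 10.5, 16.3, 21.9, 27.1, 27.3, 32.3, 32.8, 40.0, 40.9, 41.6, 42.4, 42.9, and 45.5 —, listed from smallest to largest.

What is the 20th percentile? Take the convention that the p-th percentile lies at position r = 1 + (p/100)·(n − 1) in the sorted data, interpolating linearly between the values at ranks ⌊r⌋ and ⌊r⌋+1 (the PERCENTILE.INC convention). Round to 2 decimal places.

n = 15.
r = 1 + (20/100)·(15 − 1) = 1 + 2.8 = 3.8.
Rank 3 is 10.5 and rank 4 is 16.3.
Interpolate: 10.5 + 0.8·(16.3 − 10.5) = 10.5 + 0.8·5.8 = 15.14.

15.14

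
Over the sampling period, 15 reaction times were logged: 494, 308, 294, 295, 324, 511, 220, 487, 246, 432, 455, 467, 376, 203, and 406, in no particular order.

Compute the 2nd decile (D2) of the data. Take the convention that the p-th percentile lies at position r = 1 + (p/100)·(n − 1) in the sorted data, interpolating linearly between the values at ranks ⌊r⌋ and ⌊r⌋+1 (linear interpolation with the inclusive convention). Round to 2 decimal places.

284.40

Sorted: 203, 220, 246, 294, 295, 308, 324, 376, 406, 432, 455, 467, 487, 494, 511.
n = 15.
r = 1 + (20/100)·(15 − 1) = 1 + 2.8 = 3.8.
Rank 3 is 246 and rank 4 is 294.
Interpolate: 246 + 0.8·(294 − 246) = 246 + 0.8·48 = 284.4.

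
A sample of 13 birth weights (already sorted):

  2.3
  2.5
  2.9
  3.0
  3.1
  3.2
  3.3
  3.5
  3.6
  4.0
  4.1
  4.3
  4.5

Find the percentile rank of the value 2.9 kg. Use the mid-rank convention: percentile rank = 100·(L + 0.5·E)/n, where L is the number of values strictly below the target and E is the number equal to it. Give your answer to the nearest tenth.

Count below 2.9: L = 2; count equal: E = 1; n = 13.
Percentile rank = 100·(2 + 0.5·1)/13 = 100·2.5/13 = 19.23.

19.2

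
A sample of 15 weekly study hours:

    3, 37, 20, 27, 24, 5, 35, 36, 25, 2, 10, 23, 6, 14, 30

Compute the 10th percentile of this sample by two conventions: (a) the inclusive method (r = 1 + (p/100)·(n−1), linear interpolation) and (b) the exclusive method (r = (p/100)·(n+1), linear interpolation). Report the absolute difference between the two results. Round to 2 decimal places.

1.20

Sorted: 2, 3, 5, 6, 10, 14, 20, 23, 24, 25, 27, 30, 35, 36, 37.
n = 15.
(a) r = 2.4; between ranks 2 (3) and 3 (5): 3.8.
(b) r = 1.6; between ranks 1 (2) and 2 (3): 2.6.
|3.8 − 2.6| = 1.2.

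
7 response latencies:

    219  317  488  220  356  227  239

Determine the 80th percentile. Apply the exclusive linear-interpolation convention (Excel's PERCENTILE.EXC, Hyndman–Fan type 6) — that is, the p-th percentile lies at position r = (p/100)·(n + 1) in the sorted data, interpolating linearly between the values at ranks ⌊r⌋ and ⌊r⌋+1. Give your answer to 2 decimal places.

Sorted: 219, 220, 227, 239, 317, 356, 488.
n = 7.
r = (80/100)·(7 + 1) = 6.4.
Rank 6 is 356 and rank 7 is 488.
Interpolate: 356 + 0.4·(488 − 356) = 356 + 0.4·132 = 408.8.

408.80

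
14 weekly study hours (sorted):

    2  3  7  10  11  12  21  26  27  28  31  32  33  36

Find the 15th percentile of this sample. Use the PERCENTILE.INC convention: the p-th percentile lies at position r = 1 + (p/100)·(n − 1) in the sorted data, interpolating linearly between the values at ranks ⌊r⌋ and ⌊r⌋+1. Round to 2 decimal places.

6.80

n = 14.
r = 1 + (15/100)·(14 − 1) = 1 + 1.95 = 2.95.
Rank 2 is 3 and rank 3 is 7.
Interpolate: 3 + 0.95·(7 − 3) = 3 + 0.95·4 = 6.8.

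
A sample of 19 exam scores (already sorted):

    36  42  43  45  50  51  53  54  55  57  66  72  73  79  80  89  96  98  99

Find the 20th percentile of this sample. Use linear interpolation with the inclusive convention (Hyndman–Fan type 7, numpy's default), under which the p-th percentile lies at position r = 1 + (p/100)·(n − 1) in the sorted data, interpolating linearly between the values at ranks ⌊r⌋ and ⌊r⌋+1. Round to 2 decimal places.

n = 19.
r = 1 + (20/100)·(19 − 1) = 1 + 3.6 = 4.6.
Rank 4 is 45 and rank 5 is 50.
Interpolate: 45 + 0.6·(50 − 45) = 45 + 0.6·5 = 48.

48.00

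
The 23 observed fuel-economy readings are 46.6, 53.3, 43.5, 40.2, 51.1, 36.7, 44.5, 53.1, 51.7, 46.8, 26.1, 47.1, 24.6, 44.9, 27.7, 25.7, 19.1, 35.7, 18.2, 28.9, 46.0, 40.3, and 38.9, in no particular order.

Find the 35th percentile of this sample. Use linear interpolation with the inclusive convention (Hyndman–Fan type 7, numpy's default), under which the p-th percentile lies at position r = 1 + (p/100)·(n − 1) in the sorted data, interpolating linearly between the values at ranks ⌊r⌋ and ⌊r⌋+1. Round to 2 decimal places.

36.40

Sorted: 18.2, 19.1, 24.6, 25.7, 26.1, 27.7, 28.9, 35.7, 36.7, 38.9, 40.2, 40.3, 43.5, 44.5, 44.9, 46.0, 46.6, 46.8, 47.1, 51.1, 51.7, 53.1, 53.3.
n = 23.
r = 1 + (35/100)·(23 − 1) = 1 + 7.7 = 8.7.
Rank 8 is 35.7 and rank 9 is 36.7.
Interpolate: 35.7 + 0.7·(36.7 − 35.7) = 35.7 + 0.7·1 = 36.4.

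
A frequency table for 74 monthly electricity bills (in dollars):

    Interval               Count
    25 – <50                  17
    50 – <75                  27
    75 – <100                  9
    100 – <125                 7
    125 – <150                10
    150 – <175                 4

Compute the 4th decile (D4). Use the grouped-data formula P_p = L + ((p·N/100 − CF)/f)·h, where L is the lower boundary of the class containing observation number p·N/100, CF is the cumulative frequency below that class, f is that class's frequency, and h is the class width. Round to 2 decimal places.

61.67

N = 74; target position k = 40/100 · 74 = 29.6.
Cumulative frequencies: 17, 44, 53, 60, 70, 74.
Observation 29.6 falls in the class 50 – <75.
L = 50, CF = 17, f = 27, h = 25.
P40 = 50 + ((29.6 − 17)/27)·25 = 50 + 11.6667 = 61.6667.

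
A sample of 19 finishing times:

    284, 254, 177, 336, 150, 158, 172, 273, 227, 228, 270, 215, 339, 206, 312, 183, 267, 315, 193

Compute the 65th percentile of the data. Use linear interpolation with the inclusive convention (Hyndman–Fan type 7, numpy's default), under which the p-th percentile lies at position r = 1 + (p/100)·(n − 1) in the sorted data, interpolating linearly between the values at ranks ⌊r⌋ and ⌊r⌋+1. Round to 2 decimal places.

269.10

Sorted: 150, 158, 172, 177, 183, 193, 206, 215, 227, 228, 254, 267, 270, 273, 284, 312, 315, 336, 339.
n = 19.
r = 1 + (65/100)·(19 − 1) = 1 + 11.7 = 12.7.
Rank 12 is 267 and rank 13 is 270.
Interpolate: 267 + 0.7·(270 − 267) = 267 + 0.7·3 = 269.1.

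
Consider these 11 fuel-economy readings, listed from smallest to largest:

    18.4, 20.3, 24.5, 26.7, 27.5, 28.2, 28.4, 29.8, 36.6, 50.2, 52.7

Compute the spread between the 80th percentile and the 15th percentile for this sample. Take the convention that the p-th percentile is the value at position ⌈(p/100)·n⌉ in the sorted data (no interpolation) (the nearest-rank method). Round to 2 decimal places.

16.30

n = 11.
P15: rank ⌈15/100·11⌉ = 2 → 20.3.
P80: rank ⌈80/100·11⌉ = 9 → 36.6.
Difference: 36.6 − 20.3 = 16.3.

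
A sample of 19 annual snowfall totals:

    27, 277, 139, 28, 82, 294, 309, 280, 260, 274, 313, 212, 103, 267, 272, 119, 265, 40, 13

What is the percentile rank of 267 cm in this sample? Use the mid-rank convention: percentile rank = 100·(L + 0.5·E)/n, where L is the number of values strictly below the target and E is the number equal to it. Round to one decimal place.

Sorted: 13, 27, 28, 40, 82, 103, 119, 139, 212, 260, 265, 267, 272, 274, 277, 280, 294, 309, 313.
Count below 267: L = 11; count equal: E = 1; n = 19.
Percentile rank = 100·(11 + 0.5·1)/19 = 100·11.5/19 = 60.53.

60.5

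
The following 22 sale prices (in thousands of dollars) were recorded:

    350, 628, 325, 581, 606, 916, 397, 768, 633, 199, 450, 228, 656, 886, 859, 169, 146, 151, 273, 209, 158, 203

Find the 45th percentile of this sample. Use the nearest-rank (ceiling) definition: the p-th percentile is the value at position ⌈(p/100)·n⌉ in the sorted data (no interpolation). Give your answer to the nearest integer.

325

Sorted: 146, 151, 158, 169, 199, 203, 209, 228, 273, 325, 350, 397, 450, 581, 606, 628, 633, 656, 768, 859, 886, 916.
n = 22.
Position = ⌈45/100 · 22⌉ = ⌈9.9⌉ = 10.
The value at rank 10 is 325.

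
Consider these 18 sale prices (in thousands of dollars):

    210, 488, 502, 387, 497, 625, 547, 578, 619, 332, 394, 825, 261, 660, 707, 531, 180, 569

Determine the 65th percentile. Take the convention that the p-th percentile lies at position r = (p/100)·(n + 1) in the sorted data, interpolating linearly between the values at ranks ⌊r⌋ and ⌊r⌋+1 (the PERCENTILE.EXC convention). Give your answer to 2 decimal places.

572.15

Sorted: 180, 210, 261, 332, 387, 394, 488, 497, 502, 531, 547, 569, 578, 619, 625, 660, 707, 825.
n = 18.
r = (65/100)·(18 + 1) = 12.35.
Rank 12 is 569 and rank 13 is 578.
Interpolate: 569 + 0.35·(578 − 569) = 569 + 0.35·9 = 572.15.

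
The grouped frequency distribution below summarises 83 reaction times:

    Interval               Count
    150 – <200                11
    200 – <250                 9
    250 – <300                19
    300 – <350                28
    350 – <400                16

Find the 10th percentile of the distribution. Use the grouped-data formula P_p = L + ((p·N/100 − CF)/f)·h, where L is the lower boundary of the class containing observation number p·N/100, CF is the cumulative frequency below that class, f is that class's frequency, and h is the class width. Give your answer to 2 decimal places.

187.73

N = 83; target position k = 10/100 · 83 = 8.3.
Cumulative frequencies: 11, 20, 39, 67, 83.
Observation 8.3 falls in the class 150 – <200.
L = 150, CF = 0, f = 11, h = 50.
P10 = 150 + ((8.3 − 0)/11)·50 = 150 + 37.7273 = 187.727.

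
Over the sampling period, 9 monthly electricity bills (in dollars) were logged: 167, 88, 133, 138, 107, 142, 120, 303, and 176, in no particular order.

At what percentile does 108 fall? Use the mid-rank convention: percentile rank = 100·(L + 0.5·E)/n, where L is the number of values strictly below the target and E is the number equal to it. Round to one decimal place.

22.2

Sorted: 88, 107, 120, 133, 138, 142, 167, 176, 303.
Count below 108: L = 2; count equal: E = 0; n = 9.
Percentile rank = 100·(2 + 0.5·0)/9 = 100·2/9 = 22.22.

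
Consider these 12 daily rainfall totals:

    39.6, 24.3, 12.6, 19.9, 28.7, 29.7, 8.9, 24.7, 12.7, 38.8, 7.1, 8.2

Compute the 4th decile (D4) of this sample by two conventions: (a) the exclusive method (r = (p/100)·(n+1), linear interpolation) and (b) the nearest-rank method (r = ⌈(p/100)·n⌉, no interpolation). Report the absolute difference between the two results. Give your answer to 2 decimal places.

Sorted: 7.1, 8.2, 8.9, 12.6, 12.7, 19.9, 24.3, 24.7, 28.7, 29.7, 38.8, 39.6.
n = 12.
(a) r = 5.2; between ranks 5 (12.7) and 6 (19.9): 14.14.
(b) the nearest-rank method: rank 5 → 12.7.
|14.14 − 12.7| = 1.44.

1.44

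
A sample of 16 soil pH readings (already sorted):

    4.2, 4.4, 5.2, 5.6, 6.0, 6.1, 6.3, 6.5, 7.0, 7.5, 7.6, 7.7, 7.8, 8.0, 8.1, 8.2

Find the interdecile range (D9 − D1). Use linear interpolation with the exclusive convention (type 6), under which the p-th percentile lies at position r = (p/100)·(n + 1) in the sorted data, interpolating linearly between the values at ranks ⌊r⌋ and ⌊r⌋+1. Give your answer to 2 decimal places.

n = 16.
P10: r = 1.7; ranks 1–2 are 4.2, 4.4; interpolating gives 4.34.
P90: r = 15.3; ranks 15–16 are 8.1, 8.2; interpolating gives 8.13.
Difference: 8.13 − 4.34 = 3.79.

3.79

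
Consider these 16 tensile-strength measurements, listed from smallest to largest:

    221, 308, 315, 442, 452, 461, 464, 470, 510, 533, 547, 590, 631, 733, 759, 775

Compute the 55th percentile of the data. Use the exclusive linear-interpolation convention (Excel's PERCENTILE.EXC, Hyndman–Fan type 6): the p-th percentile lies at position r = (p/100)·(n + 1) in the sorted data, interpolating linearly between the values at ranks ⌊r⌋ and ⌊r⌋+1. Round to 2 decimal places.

n = 16.
r = (55/100)·(16 + 1) = 9.35.
Rank 9 is 510 and rank 10 is 533.
Interpolate: 510 + 0.35·(533 − 510) = 510 + 0.35·23 = 518.05.

518.05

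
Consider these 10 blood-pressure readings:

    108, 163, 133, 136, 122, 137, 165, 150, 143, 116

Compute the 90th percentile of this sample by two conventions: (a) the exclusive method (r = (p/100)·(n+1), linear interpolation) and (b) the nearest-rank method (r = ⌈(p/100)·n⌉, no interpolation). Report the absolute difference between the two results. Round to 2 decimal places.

Sorted: 108, 116, 122, 133, 136, 137, 143, 150, 163, 165.
n = 10.
(a) r = 9.9; between ranks 9 (163) and 10 (165): 164.8.
(b) the nearest-rank method: rank 9 → 163.
|164.8 − 163| = 1.8.

1.80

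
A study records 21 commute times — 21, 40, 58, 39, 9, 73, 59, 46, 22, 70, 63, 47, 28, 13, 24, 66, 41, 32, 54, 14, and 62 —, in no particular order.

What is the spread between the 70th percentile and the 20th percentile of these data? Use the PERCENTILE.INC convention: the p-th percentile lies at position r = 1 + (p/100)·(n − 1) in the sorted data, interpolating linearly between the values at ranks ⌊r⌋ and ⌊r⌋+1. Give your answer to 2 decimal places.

36.00

Sorted: 9, 13, 14, 21, 22, 24, 28, 32, 39, 40, 41, 46, 47, 54, 58, 59, 62, 63, 66, 70, 73.
n = 21.
P20: r = 5 (integer) → 22.
P70: r = 15 (integer) → 58.
Difference: 58 − 22 = 36.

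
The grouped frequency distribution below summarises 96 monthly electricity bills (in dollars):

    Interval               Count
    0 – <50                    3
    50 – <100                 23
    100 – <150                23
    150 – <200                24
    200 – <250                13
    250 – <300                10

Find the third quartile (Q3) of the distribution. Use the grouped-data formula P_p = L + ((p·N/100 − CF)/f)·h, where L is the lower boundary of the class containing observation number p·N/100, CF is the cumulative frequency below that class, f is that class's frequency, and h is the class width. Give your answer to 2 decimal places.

N = 96; target position k = 75/100 · 96 = 72.
Cumulative frequencies: 3, 26, 49, 73, 86, 96.
Observation 72 falls in the class 150 – <200.
L = 150, CF = 49, f = 24, h = 50.
P75 = 150 + ((72 − 49)/24)·50 = 150 + 47.9167 = 197.917.

197.92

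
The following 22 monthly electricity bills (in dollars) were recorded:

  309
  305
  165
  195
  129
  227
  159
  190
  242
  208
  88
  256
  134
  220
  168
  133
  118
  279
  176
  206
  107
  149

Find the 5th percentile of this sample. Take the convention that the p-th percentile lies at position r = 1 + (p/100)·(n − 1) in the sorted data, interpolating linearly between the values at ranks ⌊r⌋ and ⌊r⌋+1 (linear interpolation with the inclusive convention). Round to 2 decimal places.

107.55

Sorted: 88, 107, 118, 129, 133, 134, 149, 159, 165, 168, 176, 190, 195, 206, 208, 220, 227, 242, 256, 279, 305, 309.
n = 22.
r = 1 + (5/100)·(22 − 1) = 1 + 1.05 = 2.05.
Rank 2 is 107 and rank 3 is 118.
Interpolate: 107 + 0.05·(118 − 107) = 107 + 0.05·11 = 107.55.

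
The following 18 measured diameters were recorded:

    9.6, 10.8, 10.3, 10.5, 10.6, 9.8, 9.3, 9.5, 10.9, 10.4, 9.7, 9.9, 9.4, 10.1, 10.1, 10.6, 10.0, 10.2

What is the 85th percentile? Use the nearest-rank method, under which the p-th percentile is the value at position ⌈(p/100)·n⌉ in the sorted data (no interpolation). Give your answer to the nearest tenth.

10.6

Sorted: 9.3, 9.4, 9.5, 9.6, 9.7, 9.8, 9.9, 10.0, 10.1, 10.1, 10.2, 10.3, 10.4, 10.5, 10.6, 10.6, 10.8, 10.9.
n = 18.
Position = ⌈85/100 · 18⌉ = ⌈15.3⌉ = 16.
The value at rank 16 is 10.6.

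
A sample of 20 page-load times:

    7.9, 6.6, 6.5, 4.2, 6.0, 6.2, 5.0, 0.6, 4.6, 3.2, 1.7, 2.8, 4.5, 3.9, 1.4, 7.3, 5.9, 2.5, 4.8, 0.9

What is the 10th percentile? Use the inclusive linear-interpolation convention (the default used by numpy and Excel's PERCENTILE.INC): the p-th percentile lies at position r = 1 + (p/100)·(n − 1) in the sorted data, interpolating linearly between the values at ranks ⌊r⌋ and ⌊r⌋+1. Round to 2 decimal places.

1.35

Sorted: 0.6, 0.9, 1.4, 1.7, 2.5, 2.8, 3.2, 3.9, 4.2, 4.5, 4.6, 4.8, 5.0, 5.9, 6.0, 6.2, 6.5, 6.6, 7.3, 7.9.
n = 20.
r = 1 + (10/100)·(20 − 1) = 1 + 1.9 = 2.9.
Rank 2 is 0.9 and rank 3 is 1.4.
Interpolate: 0.9 + 0.9·(1.4 − 0.9) = 0.9 + 0.9·0.5 = 1.35.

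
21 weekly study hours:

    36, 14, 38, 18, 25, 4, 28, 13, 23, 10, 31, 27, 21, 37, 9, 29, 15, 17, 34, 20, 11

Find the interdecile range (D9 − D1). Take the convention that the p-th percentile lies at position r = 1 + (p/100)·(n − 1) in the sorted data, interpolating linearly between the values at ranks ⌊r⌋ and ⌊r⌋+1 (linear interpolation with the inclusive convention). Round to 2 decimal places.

26.00

Sorted: 4, 9, 10, 11, 13, 14, 15, 17, 18, 20, 21, 23, 25, 27, 28, 29, 31, 34, 36, 37, 38.
n = 21.
P10: r = 3 (integer) → 10.
P90: r = 19 (integer) → 36.
Difference: 36 − 10 = 26.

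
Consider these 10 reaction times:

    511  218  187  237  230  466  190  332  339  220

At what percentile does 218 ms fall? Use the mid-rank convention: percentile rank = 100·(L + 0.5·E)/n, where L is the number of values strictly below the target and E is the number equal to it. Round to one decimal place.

Sorted: 187, 190, 218, 220, 230, 237, 332, 339, 466, 511.
Count below 218: L = 2; count equal: E = 1; n = 10.
Percentile rank = 100·(2 + 0.5·1)/10 = 100·2.5/10 = 25.

25.0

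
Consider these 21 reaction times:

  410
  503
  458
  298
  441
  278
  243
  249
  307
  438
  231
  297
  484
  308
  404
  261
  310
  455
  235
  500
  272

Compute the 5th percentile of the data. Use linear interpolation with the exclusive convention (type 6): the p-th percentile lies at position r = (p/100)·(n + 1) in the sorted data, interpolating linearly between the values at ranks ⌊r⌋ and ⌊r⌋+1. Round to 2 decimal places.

231.40

Sorted: 231, 235, 243, 249, 261, 272, 278, 297, 298, 307, 308, 310, 404, 410, 438, 441, 455, 458, 484, 500, 503.
n = 21.
r = (5/100)·(21 + 1) = 1.1.
Rank 1 is 231 and rank 2 is 235.
Interpolate: 231 + 0.1·(235 − 231) = 231 + 0.1·4 = 231.4.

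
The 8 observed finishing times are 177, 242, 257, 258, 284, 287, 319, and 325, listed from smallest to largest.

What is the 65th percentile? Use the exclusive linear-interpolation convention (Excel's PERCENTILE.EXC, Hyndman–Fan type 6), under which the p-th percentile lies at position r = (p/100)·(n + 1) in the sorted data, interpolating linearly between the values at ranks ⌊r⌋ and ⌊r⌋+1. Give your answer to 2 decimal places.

286.55

n = 8.
r = (65/100)·(8 + 1) = 5.85.
Rank 5 is 284 and rank 6 is 287.
Interpolate: 284 + 0.85·(287 − 284) = 284 + 0.85·3 = 286.55.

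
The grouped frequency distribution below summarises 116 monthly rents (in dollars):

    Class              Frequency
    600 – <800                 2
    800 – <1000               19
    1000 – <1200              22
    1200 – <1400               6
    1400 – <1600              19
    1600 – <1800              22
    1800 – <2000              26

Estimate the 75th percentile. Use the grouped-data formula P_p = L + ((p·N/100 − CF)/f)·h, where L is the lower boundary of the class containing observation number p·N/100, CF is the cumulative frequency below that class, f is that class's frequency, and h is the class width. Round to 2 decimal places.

1772.73

N = 116; target position k = 75/100 · 116 = 87.
Cumulative frequencies: 2, 21, 43, 49, 68, 90, 116.
Observation 87 falls in the class 1600 – <1800.
L = 1600, CF = 68, f = 22, h = 200.
P75 = 1600 + ((87 − 68)/22)·200 = 1600 + 172.727 = 1772.73.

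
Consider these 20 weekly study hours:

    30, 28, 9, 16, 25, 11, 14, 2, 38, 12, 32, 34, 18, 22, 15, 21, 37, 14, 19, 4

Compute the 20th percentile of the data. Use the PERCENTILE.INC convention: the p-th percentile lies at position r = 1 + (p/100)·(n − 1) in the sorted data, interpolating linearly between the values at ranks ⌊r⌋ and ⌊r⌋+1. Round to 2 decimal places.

Sorted: 2, 4, 9, 11, 12, 14, 14, 15, 16, 18, 19, 21, 22, 25, 28, 30, 32, 34, 37, 38.
n = 20.
r = 1 + (20/100)·(20 − 1) = 1 + 3.8 = 4.8.
Rank 4 is 11 and rank 5 is 12.
Interpolate: 11 + 0.8·(12 − 11) = 11 + 0.8·1 = 11.8.

11.80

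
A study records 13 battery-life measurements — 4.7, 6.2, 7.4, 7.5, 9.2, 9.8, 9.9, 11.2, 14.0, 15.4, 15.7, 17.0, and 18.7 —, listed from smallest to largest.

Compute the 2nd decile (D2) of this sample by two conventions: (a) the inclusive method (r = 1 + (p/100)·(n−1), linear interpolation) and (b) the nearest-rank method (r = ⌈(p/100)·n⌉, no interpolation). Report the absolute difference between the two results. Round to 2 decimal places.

n = 13.
(a) r = 3.4; between ranks 3 (7.4) and 4 (7.5): 7.44.
(b) the nearest-rank method: rank 3 → 7.4.
|7.44 − 7.4| = 0.04.

0.04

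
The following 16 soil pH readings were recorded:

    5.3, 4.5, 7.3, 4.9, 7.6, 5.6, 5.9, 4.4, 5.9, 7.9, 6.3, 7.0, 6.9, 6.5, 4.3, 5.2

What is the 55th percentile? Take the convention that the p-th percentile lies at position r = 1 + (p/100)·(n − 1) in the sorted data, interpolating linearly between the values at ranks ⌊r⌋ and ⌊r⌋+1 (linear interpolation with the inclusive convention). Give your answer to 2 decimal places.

6.00

Sorted: 4.3, 4.4, 4.5, 4.9, 5.2, 5.3, 5.6, 5.9, 5.9, 6.3, 6.5, 6.9, 7.0, 7.3, 7.6, 7.9.
n = 16.
r = 1 + (55/100)·(16 − 1) = 1 + 8.25 = 9.25.
Rank 9 is 5.9 and rank 10 is 6.3.
Interpolate: 5.9 + 0.25·(6.3 − 5.9) = 5.9 + 0.25·0.4 = 6.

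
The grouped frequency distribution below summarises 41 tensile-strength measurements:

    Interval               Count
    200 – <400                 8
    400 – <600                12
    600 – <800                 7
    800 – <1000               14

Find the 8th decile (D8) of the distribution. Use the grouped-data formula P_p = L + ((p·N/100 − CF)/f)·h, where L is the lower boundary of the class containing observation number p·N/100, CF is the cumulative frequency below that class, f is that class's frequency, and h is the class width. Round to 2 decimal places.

882.86

N = 41; target position k = 80/100 · 41 = 32.8.
Cumulative frequencies: 8, 20, 27, 41.
Observation 32.8 falls in the class 800 – <1000.
L = 800, CF = 27, f = 14, h = 200.
P80 = 800 + ((32.8 − 27)/14)·200 = 800 + 82.8571 = 882.857.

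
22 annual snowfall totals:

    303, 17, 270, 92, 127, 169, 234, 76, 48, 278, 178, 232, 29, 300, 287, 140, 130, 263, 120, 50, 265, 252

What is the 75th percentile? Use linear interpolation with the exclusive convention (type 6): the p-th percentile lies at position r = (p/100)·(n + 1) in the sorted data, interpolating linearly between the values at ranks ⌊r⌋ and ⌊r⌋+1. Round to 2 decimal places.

266.25

Sorted: 17, 29, 48, 50, 76, 92, 120, 127, 130, 140, 169, 178, 232, 234, 252, 263, 265, 270, 278, 287, 300, 303.
n = 22.
r = (75/100)·(22 + 1) = 17.25.
Rank 17 is 265 and rank 18 is 270.
Interpolate: 265 + 0.25·(270 − 265) = 265 + 0.25·5 = 266.25.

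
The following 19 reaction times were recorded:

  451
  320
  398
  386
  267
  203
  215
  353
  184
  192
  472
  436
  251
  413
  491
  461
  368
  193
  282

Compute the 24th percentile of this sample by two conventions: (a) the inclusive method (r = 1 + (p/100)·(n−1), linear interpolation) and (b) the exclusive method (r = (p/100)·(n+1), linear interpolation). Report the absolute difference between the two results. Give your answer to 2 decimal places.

Sorted: 184, 192, 193, 203, 215, 251, 267, 282, 320, 353, 368, 386, 398, 413, 436, 451, 461, 472, 491.
n = 19.
(a) r = 5.32; between ranks 5 (215) and 6 (251): 226.52.
(b) r = 4.8; between ranks 4 (203) and 5 (215): 212.6.
|226.52 − 212.6| = 13.92.

13.92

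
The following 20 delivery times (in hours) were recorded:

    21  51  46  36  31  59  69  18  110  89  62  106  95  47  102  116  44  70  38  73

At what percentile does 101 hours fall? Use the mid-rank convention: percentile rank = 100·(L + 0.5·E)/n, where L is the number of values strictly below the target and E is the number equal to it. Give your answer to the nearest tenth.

80.0

Sorted: 18, 21, 31, 36, 38, 44, 46, 47, 51, 59, 62, 69, 70, 73, 89, 95, 102, 106, 110, 116.
Count below 101: L = 16; count equal: E = 0; n = 20.
Percentile rank = 100·(16 + 0.5·0)/20 = 100·16/20 = 80.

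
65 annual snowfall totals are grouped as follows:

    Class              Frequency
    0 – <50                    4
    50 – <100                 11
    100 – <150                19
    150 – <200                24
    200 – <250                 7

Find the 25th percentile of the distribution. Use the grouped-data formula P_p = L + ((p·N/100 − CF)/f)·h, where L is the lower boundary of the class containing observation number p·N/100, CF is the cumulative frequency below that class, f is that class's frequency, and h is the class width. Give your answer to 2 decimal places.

N = 65; target position k = 25/100 · 65 = 16.25.
Cumulative frequencies: 4, 15, 34, 58, 65.
Observation 16.25 falls in the class 100 – <150.
L = 100, CF = 15, f = 19, h = 50.
P25 = 100 + ((16.25 − 15)/19)·50 = 100 + 3.28947 = 103.289.

103.29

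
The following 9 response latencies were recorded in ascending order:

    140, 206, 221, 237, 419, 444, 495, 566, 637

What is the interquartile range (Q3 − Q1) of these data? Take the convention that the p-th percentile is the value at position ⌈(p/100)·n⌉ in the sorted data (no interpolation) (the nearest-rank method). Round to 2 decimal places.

n = 9.
P25: rank ⌈25/100·9⌉ = 3 → 221.
P75: rank ⌈75/100·9⌉ = 7 → 495.
Difference: 495 − 221 = 274.

274.00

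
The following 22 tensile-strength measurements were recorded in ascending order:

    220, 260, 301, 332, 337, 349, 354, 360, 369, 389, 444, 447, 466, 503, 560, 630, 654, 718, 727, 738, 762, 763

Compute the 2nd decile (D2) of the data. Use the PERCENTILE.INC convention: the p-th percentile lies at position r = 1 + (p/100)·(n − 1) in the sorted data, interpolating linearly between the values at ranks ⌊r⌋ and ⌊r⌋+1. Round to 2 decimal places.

n = 22.
r = 1 + (20/100)·(22 − 1) = 1 + 4.2 = 5.2.
Rank 5 is 337 and rank 6 is 349.
Interpolate: 337 + 0.2·(349 − 337) = 337 + 0.2·12 = 339.4.

339.40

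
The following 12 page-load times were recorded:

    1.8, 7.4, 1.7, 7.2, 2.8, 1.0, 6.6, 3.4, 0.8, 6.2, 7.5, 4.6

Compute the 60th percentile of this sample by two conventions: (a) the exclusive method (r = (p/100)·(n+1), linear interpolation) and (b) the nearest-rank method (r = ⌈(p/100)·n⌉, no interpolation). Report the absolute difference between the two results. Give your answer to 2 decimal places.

Sorted: 0.8, 1.0, 1.7, 1.8, 2.8, 3.4, 4.6, 6.2, 6.6, 7.2, 7.4, 7.5.
n = 12.
(a) r = 7.8; between ranks 7 (4.6) and 8 (6.2): 5.88.
(b) the nearest-rank method: rank 8 → 6.2.
|5.88 − 6.2| = 0.32.

0.32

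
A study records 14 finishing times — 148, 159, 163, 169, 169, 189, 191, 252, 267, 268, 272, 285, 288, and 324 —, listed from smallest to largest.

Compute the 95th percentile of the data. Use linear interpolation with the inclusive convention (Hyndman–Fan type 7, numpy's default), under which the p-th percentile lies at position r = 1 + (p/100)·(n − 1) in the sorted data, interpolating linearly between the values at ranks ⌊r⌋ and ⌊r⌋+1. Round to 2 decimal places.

n = 14.
r = 1 + (95/100)·(14 − 1) = 1 + 12.35 = 13.35.
Rank 13 is 288 and rank 14 is 324.
Interpolate: 288 + 0.35·(324 − 288) = 288 + 0.35·36 = 300.6.

300.60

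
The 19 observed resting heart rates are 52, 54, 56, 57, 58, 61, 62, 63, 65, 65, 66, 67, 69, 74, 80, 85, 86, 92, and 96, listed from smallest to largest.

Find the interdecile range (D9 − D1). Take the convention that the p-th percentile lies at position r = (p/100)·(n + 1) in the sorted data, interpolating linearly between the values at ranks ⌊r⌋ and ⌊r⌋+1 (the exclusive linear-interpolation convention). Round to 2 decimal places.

38.00

n = 19.
P10: r = 2 (integer) → 54.
P90: r = 18 (integer) → 92.
Difference: 92 − 54 = 38.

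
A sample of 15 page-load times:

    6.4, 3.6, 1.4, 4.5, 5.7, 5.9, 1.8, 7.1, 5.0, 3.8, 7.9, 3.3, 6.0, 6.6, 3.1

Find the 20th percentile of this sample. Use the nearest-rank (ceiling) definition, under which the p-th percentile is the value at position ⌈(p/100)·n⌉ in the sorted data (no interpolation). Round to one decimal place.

3.1

Sorted: 1.4, 1.8, 3.1, 3.3, 3.6, 3.8, 4.5, 5.0, 5.7, 5.9, 6.0, 6.4, 6.6, 7.1, 7.9.
n = 15.
Position = ⌈20/100 · 15⌉ = ⌈3⌉ = 3.
The value at rank 3 is 3.1.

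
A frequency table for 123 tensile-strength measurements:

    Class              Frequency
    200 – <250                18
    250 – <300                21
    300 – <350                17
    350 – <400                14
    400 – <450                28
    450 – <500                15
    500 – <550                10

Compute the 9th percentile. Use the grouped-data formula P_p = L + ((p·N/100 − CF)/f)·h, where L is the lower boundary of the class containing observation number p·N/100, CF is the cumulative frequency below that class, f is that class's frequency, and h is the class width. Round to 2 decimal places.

N = 123; target position k = 9/100 · 123 = 11.07.
Cumulative frequencies: 18, 39, 56, 70, 98, 113, 123.
Observation 11.07 falls in the class 200 – <250.
L = 200, CF = 0, f = 18, h = 50.
P9 = 200 + ((11.07 − 0)/18)·50 = 200 + 30.75 = 230.75.

230.75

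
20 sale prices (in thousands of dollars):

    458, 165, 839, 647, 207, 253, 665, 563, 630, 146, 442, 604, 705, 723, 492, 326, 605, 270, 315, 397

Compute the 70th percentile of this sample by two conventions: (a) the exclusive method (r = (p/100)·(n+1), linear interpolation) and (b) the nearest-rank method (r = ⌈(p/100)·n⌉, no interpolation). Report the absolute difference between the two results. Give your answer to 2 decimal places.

Sorted: 146, 165, 207, 253, 270, 315, 326, 397, 442, 458, 492, 563, 604, 605, 630, 647, 665, 705, 723, 839.
n = 20.
(a) r = 14.7; between ranks 14 (605) and 15 (630): 622.5.
(b) the nearest-rank method: rank 14 → 605.
|622.5 − 605| = 17.5.

17.50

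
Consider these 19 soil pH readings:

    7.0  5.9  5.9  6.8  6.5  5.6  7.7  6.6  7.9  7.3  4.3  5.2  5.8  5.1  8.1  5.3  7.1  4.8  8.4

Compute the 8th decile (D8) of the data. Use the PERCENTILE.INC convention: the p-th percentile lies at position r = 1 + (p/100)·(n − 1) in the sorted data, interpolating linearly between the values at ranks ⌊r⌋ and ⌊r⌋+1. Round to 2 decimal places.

7.46

Sorted: 4.3, 4.8, 5.1, 5.2, 5.3, 5.6, 5.8, 5.9, 5.9, 6.5, 6.6, 6.8, 7.0, 7.1, 7.3, 7.7, 7.9, 8.1, 8.4.
n = 19.
r = 1 + (80/100)·(19 − 1) = 1 + 14.4 = 15.4.
Rank 15 is 7.3 and rank 16 is 7.7.
Interpolate: 7.3 + 0.4·(7.7 − 7.3) = 7.3 + 0.4·0.4 = 7.46.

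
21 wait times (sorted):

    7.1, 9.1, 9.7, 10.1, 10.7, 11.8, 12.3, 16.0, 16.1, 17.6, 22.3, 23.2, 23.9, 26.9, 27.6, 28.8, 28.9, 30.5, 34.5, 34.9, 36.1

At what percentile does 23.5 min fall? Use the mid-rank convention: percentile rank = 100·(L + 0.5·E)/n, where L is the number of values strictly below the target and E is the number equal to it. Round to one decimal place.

Count below 23.5: L = 12; count equal: E = 0; n = 21.
Percentile rank = 100·(12 + 0.5·0)/21 = 100·12/21 = 57.14.

57.1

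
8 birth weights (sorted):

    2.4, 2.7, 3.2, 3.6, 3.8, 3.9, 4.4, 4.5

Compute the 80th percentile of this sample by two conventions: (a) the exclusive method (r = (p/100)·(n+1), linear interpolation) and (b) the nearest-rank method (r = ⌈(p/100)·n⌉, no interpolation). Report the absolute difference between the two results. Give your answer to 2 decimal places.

n = 8.
(a) r = 7.2; between ranks 7 (4.4) and 8 (4.5): 4.42.
(b) the nearest-rank method: rank 7 → 4.4.
|4.42 − 4.4| = 0.02.

0.02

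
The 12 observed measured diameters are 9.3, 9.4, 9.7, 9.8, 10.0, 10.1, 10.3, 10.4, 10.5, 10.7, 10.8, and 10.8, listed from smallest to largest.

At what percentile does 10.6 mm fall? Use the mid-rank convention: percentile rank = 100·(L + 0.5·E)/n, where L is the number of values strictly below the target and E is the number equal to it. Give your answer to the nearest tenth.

Count below 10.6: L = 9; count equal: E = 0; n = 12.
Percentile rank = 100·(9 + 0.5·0)/12 = 100·9/12 = 75.

75.0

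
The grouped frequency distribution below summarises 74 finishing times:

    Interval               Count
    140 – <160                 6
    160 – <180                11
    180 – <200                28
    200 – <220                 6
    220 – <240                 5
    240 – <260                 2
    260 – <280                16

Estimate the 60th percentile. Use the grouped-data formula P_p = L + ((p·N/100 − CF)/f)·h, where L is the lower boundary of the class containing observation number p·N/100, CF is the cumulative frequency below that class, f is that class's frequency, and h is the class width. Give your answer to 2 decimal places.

N = 74; target position k = 60/100 · 74 = 44.4.
Cumulative frequencies: 6, 17, 45, 51, 56, 58, 74.
Observation 44.4 falls in the class 180 – <200.
L = 180, CF = 17, f = 28, h = 20.
P60 = 180 + ((44.4 − 17)/28)·20 = 180 + 19.5714 = 199.571.

199.57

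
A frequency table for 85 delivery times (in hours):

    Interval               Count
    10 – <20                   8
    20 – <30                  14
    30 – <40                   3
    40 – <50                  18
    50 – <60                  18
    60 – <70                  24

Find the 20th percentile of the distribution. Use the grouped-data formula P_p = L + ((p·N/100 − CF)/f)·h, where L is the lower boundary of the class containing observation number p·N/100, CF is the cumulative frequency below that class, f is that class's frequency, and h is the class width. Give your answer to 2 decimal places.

26.43

N = 85; target position k = 20/100 · 85 = 17.
Cumulative frequencies: 8, 22, 25, 43, 61, 85.
Observation 17 falls in the class 20 – <30.
L = 20, CF = 8, f = 14, h = 10.
P20 = 20 + ((17 − 8)/14)·10 = 20 + 6.42857 = 26.4286.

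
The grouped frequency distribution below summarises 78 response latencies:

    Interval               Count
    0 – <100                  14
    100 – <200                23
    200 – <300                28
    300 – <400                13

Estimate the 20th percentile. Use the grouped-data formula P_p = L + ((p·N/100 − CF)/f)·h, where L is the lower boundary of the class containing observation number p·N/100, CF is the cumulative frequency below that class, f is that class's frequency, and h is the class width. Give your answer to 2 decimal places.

N = 78; target position k = 20/100 · 78 = 15.6.
Cumulative frequencies: 14, 37, 65, 78.
Observation 15.6 falls in the class 100 – <200.
L = 100, CF = 14, f = 23, h = 100.
P20 = 100 + ((15.6 − 14)/23)·100 = 100 + 6.95652 = 106.957.

106.96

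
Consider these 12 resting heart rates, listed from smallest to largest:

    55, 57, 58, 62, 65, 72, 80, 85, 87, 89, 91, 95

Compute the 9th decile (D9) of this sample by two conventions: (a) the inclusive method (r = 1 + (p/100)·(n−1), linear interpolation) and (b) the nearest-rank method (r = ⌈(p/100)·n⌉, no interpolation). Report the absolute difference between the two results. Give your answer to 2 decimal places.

n = 12.
(a) r = 10.9; between ranks 10 (89) and 11 (91): 90.8.
(b) the nearest-rank method: rank 11 → 91.
|90.8 − 91| = 0.2.

0.20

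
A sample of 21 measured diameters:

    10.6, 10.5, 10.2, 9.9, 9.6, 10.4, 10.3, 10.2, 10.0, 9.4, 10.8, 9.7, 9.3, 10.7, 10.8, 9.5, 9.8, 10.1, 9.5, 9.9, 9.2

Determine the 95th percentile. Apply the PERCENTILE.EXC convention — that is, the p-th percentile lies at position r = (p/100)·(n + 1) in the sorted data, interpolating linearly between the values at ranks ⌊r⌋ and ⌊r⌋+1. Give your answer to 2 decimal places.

10.80

Sorted: 9.2, 9.3, 9.4, 9.5, 9.5, 9.6, 9.7, 9.8, 9.9, 9.9, 10.0, 10.1, 10.2, 10.2, 10.3, 10.4, 10.5, 10.6, 10.7, 10.8, 10.8.
n = 21.
r = (95/100)·(21 + 1) = 20.9.
Rank 20 is 10.8 and rank 21 is 10.8.
Interpolate: 10.8 + 0.9·(10.8 − 10.8) = 10.8 + 0.9·0 = 10.8.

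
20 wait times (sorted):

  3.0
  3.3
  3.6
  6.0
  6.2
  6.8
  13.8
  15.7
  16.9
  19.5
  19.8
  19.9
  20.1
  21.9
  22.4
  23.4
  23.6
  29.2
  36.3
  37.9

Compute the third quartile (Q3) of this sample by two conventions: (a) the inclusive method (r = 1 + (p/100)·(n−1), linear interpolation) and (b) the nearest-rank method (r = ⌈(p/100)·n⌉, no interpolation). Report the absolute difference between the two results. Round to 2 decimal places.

n = 20.
(a) r = 15.25; between ranks 15 (22.4) and 16 (23.4): 22.65.
(b) the nearest-rank method: rank 15 → 22.4.
|22.65 − 22.4| = 0.25.

0.25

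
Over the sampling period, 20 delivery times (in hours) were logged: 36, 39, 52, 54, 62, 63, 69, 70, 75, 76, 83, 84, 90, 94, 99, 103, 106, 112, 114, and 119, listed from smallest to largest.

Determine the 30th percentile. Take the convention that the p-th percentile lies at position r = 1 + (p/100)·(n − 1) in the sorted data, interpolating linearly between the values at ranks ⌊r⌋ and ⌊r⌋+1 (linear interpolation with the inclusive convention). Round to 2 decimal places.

n = 20.
r = 1 + (30/100)·(20 − 1) = 1 + 5.7 = 6.7.
Rank 6 is 63 and rank 7 is 69.
Interpolate: 63 + 0.7·(69 − 63) = 63 + 0.7·6 = 67.2.

67.20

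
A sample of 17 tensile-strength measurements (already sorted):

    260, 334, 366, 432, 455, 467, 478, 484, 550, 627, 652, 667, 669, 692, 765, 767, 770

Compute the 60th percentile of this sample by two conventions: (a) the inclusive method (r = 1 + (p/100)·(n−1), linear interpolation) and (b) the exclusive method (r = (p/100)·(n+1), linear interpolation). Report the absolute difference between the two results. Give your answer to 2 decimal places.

5.00

n = 17.
(a) r = 10.6; between ranks 10 (627) and 11 (652): 642.
(b) r = 10.8; between ranks 10 (627) and 11 (652): 647.
|642 − 647| = 5.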